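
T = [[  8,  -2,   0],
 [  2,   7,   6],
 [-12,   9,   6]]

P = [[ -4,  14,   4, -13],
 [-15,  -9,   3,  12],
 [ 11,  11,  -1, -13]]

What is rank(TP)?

3

First compute TP:
[[ -2, 130,  26, -128],
 [-47,  31,  23, -20],
 [-21, -183, -27, 186]]
Now row reduce the product.
R2 ← R2 − (47/2)·R1: [0, -3024, -588, 2988]
R3 ← R3 − (21/2)·R1: [0, -1548, -300, 1530]
R3 ← R3 − (43/84)·R2: [0, 0, 1, 3/7]
3 nonzero rows, so rank(TP) = 3.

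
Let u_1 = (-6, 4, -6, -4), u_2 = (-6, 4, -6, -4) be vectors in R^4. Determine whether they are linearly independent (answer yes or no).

Form the matrix with these vectors as rows and row reduce.
R2 ← R2 − R1: [0, 0, 0, 0]
1 nonzero row, so the 2 vectors span a space of dimension 1.
Since 1 < 2, the vectors are linearly dependent.

no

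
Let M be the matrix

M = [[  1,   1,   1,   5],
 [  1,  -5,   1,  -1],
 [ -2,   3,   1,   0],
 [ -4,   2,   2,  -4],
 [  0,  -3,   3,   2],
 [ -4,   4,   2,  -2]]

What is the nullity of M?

Row reduce to echelon form.
R2 ← R2 − R1: [0, -6, 0, -6]
R3 ← R3 + (2)·R1: [0, 5, 3, 10]
R4 ← R4 + (4)·R1: [0, 6, 6, 16]
R6 ← R6 + (4)·R1: [0, 8, 6, 18]
R3 ← R3 + (5/6)·R2: [0, 0, 3, 5]
R4 ← R4 + R2: [0, 0, 6, 10]
R5 ← R5 − (1/2)·R2: [0, 0, 3, 5]
R6 ← R6 + (4/3)·R2: [0, 0, 6, 10]
R4 ← R4 − (2)·R3: [0, 0, 0, 0]
R5 ← R5 − R3: [0, 0, 0, 0]
R6 ← R6 − (2)·R3: [0, 0, 0, 0]
3 nonzero rows, so rank(M) = 3.
M has 4 columns; by rank–nullity, nullity = 4 − 3 = 1.

1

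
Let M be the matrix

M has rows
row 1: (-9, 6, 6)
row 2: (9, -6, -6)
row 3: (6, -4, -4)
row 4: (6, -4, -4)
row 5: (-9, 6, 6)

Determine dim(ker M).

Row reduce to echelon form.
R2 ← R2 + R1: [0, 0, 0]
R3 ← R3 + (2/3)·R1: [0, 0, 0]
R4 ← R4 + (2/3)·R1: [0, 0, 0]
R5 ← R5 − R1: [0, 0, 0]
1 nonzero row, so rank(M) = 1.
M has 3 columns; by rank–nullity, nullity = 3 − 1 = 2.

2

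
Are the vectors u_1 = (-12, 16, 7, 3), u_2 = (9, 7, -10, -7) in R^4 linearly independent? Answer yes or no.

yes

Form the matrix with these vectors as rows and row reduce.
R2 ← R2 + (3/4)·R1: [0, 19, -19/4, -19/4]
2 nonzero rows, so the 2 vectors span a space of dimension 2.
Since 2 = 2, the vectors are linearly independent.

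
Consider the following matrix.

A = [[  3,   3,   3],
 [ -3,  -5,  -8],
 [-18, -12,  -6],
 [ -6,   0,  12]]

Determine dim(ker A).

0

Row reduce to echelon form.
R2 ← R2 + R1: [0, -2, -5]
R3 ← R3 + (6)·R1: [0, 6, 12]
R4 ← R4 + (2)·R1: [0, 6, 18]
R3 ← R3 + (3)·R2: [0, 0, -3]
R4 ← R4 + (3)·R2: [0, 0, 3]
R4 ← R4 + R3: [0, 0, 0]
3 nonzero rows, so rank(A) = 3.
A has 3 columns; by rank–nullity, nullity = 3 − 3 = 0.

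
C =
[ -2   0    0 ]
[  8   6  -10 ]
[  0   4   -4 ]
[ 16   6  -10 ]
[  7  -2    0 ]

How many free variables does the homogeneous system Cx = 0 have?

Row reduce to echelon form.
R2 ← R2 + (4)·R1: [0, 6, -10]
R4 ← R4 + (8)·R1: [0, 6, -10]
R5 ← R5 + (7/2)·R1: [0, -2, 0]
R3 ← R3 − (2/3)·R2: [0, 0, 8/3]
R4 ← R4 − R2: [0, 0, 0]
R5 ← R5 + (1/3)·R2: [0, 0, -10/3]
R5 ← R5 + (5/4)·R3: [0, 0, 0]
3 nonzero rows, so rank(C) = 3.
C has 3 columns; by rank–nullity, nullity = 3 − 3 = 0.

0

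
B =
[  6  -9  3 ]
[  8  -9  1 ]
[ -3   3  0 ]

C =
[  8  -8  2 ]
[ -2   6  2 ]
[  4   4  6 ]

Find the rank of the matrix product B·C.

First compute BC:
[[ 78, -90,  12],
 [ 86, -114,   4],
 [-30,  42,   0]]
Now row reduce the product.
R2 ← R2 − (43/39)·R1: [0, -192/13, -120/13]
R3 ← R3 + (5/13)·R1: [0, 96/13, 60/13]
R3 ← R3 + (1/2)·R2: [0, 0, 0]
2 nonzero rows, so rank(BC) = 2.

2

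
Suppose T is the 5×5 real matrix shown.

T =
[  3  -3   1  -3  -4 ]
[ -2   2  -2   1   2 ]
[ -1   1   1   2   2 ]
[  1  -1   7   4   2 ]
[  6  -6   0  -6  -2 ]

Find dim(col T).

Row reduce to echelon form.
R2 ← R2 + (2/3)·R1: [0, 0, -4/3, -1, -2/3]
R3 ← R3 + (1/3)·R1: [0, 0, 4/3, 1, 2/3]
R4 ← R4 − (1/3)·R1: [0, 0, 20/3, 5, 10/3]
R5 ← R5 − (2)·R1: [0, 0, -2, 0, 6]
R3 ← R3 + R2: [0, 0, 0, 0, 0]
R4 ← R4 + (5)·R2: [0, 0, 0, 0, 0]
R5 ← R5 − (3/2)·R2: [0, 0, 0, 3/2, 7]
Swap R3 ↔ R5
Echelon form has 3 nonzero rows, so rank(T) = 3.
The column space has dimension equal to the rank: 3.

3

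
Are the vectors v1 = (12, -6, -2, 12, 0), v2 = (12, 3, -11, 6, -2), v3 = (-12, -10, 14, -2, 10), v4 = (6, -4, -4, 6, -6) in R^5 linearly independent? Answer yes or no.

yes

Form the matrix with these vectors as rows and row reduce.
R2 ← R2 − R1: [0, 9, -9, -6, -2]
R3 ← R3 + R1: [0, -16, 12, 10, 10]
R4 ← R4 − (1/2)·R1: [0, -1, -3, 0, -6]
R3 ← R3 + (16/9)·R2: [0, 0, -4, -2/3, 58/9]
R4 ← R4 + (1/9)·R2: [0, 0, -4, -2/3, -56/9]
R4 ← R4 − R3: [0, 0, 0, 0, -38/3]
4 nonzero rows, so the 4 vectors span a space of dimension 4.
Since 4 = 4, the vectors are linearly independent.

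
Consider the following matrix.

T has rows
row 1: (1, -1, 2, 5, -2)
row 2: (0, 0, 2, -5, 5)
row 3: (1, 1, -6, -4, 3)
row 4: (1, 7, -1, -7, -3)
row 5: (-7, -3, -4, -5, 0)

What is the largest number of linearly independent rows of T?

Row reduce to echelon form.
R3 ← R3 − R1: [0, 2, -8, -9, 5]
R4 ← R4 − R1: [0, 8, -3, -12, -1]
R5 ← R5 + (7)·R1: [0, -10, 10, 30, -14]
Swap R2 ↔ R3
R4 ← R4 − (4)·R2: [0, 0, 29, 24, -21]
R5 ← R5 + (5)·R2: [0, 0, -30, -15, 11]
R4 ← R4 − (29/2)·R3: [0, 0, 0, 193/2, -187/2]
R5 ← R5 + (15)·R3: [0, 0, 0, -90, 86]
R5 ← R5 + (180/193)·R4: [0, 0, 0, 0, -232/193]
Echelon form has 5 nonzero rows, so rank(T) = 5.
The rank gives the maximum number of linearly independent rows: 5.

5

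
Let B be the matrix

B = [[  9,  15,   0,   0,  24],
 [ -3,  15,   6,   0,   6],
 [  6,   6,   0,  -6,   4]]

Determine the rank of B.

Row reduce to echelon form.
R2 ← R2 + (1/3)·R1: [0, 20, 6, 0, 14]
R3 ← R3 − (2/3)·R1: [0, -4, 0, -6, -12]
R3 ← R3 + (1/5)·R2: [0, 0, 6/5, -6, -46/5]
Echelon form has 3 nonzero rows, so rank(B) = 3.

3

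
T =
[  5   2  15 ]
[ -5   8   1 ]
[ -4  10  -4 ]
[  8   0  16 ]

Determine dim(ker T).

Row reduce to echelon form.
R2 ← R2 + R1: [0, 10, 16]
R3 ← R3 + (4/5)·R1: [0, 58/5, 8]
R4 ← R4 − (8/5)·R1: [0, -16/5, -8]
R3 ← R3 − (29/25)·R2: [0, 0, -264/25]
R4 ← R4 + (8/25)·R2: [0, 0, -72/25]
R4 ← R4 − (3/11)·R3: [0, 0, 0]
3 nonzero rows, so rank(T) = 3.
T has 3 columns; by rank–nullity, nullity = 3 − 3 = 0.

0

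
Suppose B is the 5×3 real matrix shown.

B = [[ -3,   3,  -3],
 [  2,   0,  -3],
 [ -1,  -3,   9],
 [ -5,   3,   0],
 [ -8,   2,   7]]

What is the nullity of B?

Row reduce to echelon form.
R2 ← R2 + (2/3)·R1: [0, 2, -5]
R3 ← R3 − (1/3)·R1: [0, -4, 10]
R4 ← R4 − (5/3)·R1: [0, -2, 5]
R5 ← R5 − (8/3)·R1: [0, -6, 15]
R3 ← R3 + (2)·R2: [0, 0, 0]
R4 ← R4 + R2: [0, 0, 0]
R5 ← R5 + (3)·R2: [0, 0, 0]
2 nonzero rows, so rank(B) = 2.
B has 3 columns; by rank–nullity, nullity = 3 − 2 = 1.

1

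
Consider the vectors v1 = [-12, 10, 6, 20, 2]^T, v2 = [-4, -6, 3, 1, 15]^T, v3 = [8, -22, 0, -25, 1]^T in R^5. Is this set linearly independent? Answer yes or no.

yes

Form the matrix with these vectors as rows and row reduce.
R2 ← R2 − (1/3)·R1: [0, -28/3, 1, -17/3, 43/3]
R3 ← R3 + (2/3)·R1: [0, -46/3, 4, -35/3, 7/3]
R3 ← R3 − (23/14)·R2: [0, 0, 33/14, -33/14, -297/14]
3 nonzero rows, so the 3 vectors span a space of dimension 3.
Since 3 = 3, the vectors are linearly independent.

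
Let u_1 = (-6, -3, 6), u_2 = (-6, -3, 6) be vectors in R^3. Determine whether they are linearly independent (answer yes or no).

no

Form the matrix with these vectors as rows and row reduce.
R2 ← R2 − R1: [0, 0, 0]
1 nonzero row, so the 2 vectors span a space of dimension 1.
Since 1 < 2, the vectors are linearly dependent.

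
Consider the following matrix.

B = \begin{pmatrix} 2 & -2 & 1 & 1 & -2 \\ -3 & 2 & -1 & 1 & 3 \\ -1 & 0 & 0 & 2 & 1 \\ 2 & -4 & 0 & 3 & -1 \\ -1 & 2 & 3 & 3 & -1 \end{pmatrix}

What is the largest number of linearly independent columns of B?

Row reduce to echelon form.
R2 ← R2 + (3/2)·R1: [0, -1, 1/2, 5/2, 0]
R3 ← R3 + (1/2)·R1: [0, -1, 1/2, 5/2, 0]
R4 ← R4 − R1: [0, -2, -1, 2, 1]
R5 ← R5 + (1/2)·R1: [0, 1, 7/2, 7/2, -2]
R3 ← R3 − R2: [0, 0, 0, 0, 0]
R4 ← R4 − (2)·R2: [0, 0, -2, -3, 1]
R5 ← R5 + R2: [0, 0, 4, 6, -2]
Swap R3 ↔ R4
R5 ← R5 + (2)·R3: [0, 0, 0, 0, 0]
Echelon form has 3 nonzero rows, so rank(B) = 3.
The rank gives the maximum number of linearly independent columns: 3.

3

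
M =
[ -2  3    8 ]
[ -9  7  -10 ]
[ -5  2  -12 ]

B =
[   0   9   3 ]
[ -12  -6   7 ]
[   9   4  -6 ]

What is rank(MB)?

First compute MB:
[[ 36,  -4, -33],
 [-174, -163,  82],
 [-132, -105,  71]]
Now row reduce the product.
R2 ← R2 + (29/6)·R1: [0, -547/3, -155/2]
R3 ← R3 + (11/3)·R1: [0, -359/3, -50]
R3 ← R3 − (359/547)·R2: [0, 0, 945/1094]
3 nonzero rows, so rank(MB) = 3.

3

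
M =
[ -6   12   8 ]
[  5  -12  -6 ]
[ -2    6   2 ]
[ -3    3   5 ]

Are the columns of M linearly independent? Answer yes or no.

no

Row reduce M to echelon form.
R2 ← R2 + (5/6)·R1: [0, -2, 2/3]
R3 ← R3 − (1/3)·R1: [0, 2, -2/3]
R4 ← R4 − (1/2)·R1: [0, -3, 1]
R3 ← R3 + R2: [0, 0, 0]
R4 ← R4 − (3/2)·R2: [0, 0, 0]
2 pivots among 3 columns.
Only 2 < 3 pivot columns, so the columns are linearly dependent.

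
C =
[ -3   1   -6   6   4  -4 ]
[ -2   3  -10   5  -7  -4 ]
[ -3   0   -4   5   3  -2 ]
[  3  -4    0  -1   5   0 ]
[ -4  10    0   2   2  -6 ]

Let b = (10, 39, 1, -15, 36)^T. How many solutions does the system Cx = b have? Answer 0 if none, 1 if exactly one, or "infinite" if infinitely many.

Row reduce the augmented matrix [C | b].
R2 ← R2 − (2/3)·R1: [0, 7/3, -6, 1, -29/3, -4/3, 97/3]
R3 ← R3 − R1: [0, -1, 2, -1, -1, 2, -9]
R4 ← R4 + R1: [0, -3, -6, 5, 9, -4, -5]
R5 ← R5 − (4/3)·R1: [0, 26/3, 8, -6, -10/3, -2/3, 68/3]
R3 ← R3 + (3/7)·R2: [0, 0, -4/7, -4/7, -36/7, 10/7, 34/7]
R4 ← R4 + (9/7)·R2: [0, 0, -96/7, 44/7, -24/7, -40/7, 256/7]
R5 ← R5 − (26/7)·R2: [0, 0, 212/7, -68/7, 228/7, 30/7, -682/7]
R4 ← R4 − (24)·R3: [0, 0, 0, 20, 120, -40, -80]
R5 ← R5 + (53)·R3: [0, 0, 0, -40, -240, 80, 160]
R5 ← R5 + (2)·R4: [0, 0, 0, 0, 0, 0, 0]
The echelon form has 4 nonzero rows, and every pivot lies in the first 6 columns, so rank(C) = rank([C|b]) = 4.
The system is consistent.
rank = 4 < 6 unknowns, so there are infinitely many solutions.

infinite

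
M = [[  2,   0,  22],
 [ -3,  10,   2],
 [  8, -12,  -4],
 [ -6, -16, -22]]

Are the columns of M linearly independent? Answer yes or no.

Row reduce M to echelon form.
R2 ← R2 + (3/2)·R1: [0, 10, 35]
R3 ← R3 − (4)·R1: [0, -12, -92]
R4 ← R4 + (3)·R1: [0, -16, 44]
R3 ← R3 + (6/5)·R2: [0, 0, -50]
R4 ← R4 + (8/5)·R2: [0, 0, 100]
R4 ← R4 + (2)·R3: [0, 0, 0]
3 pivots among 3 columns.
Every column is a pivot column, so the columns are linearly independent.

yes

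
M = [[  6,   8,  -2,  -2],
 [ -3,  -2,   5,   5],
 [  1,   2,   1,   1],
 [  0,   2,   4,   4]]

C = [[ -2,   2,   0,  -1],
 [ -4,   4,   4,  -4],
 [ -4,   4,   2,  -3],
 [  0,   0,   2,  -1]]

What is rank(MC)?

First compute MC:
[[-36,  36,  24, -30],
 [ -6,   6,  12,  -9],
 [-14,  14,  12, -13],
 [-24,  24,  24, -24]]
Now row reduce the product.
R2 ← R2 − (1/6)·R1: [0, 0, 8, -4]
R3 ← R3 − (7/18)·R1: [0, 0, 8/3, -4/3]
R4 ← R4 − (2/3)·R1: [0, 0, 8, -4]
R3 ← R3 − (1/3)·R2: [0, 0, 0, 0]
R4 ← R4 − R2: [0, 0, 0, 0]
2 nonzero rows, so rank(MC) = 2.

2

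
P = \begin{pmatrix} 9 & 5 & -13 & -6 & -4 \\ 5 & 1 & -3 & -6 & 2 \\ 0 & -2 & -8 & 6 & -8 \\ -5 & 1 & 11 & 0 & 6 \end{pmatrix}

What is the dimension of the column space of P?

3

Row reduce to echelon form.
R2 ← R2 − (5/9)·R1: [0, -16/9, 38/9, -8/3, 38/9]
R4 ← R4 + (5/9)·R1: [0, 34/9, 34/9, -10/3, 34/9]
R3 ← R3 − (9/8)·R2: [0, 0, -51/4, 9, -51/4]
R4 ← R4 + (17/8)·R2: [0, 0, 51/4, -9, 51/4]
R4 ← R4 + R3: [0, 0, 0, 0, 0]
Echelon form has 3 nonzero rows, so rank(P) = 3.
The column space has dimension equal to the rank: 3.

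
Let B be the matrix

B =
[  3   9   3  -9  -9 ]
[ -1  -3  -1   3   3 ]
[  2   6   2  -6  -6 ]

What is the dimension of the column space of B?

1

Row reduce to echelon form.
R2 ← R2 + (1/3)·R1: [0, 0, 0, 0, 0]
R3 ← R3 − (2/3)·R1: [0, 0, 0, 0, 0]
Echelon form has 1 nonzero row, so rank(B) = 1.
The column space has dimension equal to the rank: 1.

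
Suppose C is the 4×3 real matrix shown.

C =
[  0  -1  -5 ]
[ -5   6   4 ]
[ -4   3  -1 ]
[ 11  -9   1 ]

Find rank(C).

Row reduce to echelon form.
Swap R1 ↔ R2
R3 ← R3 − (4/5)·R1: [0, -9/5, -21/5]
R4 ← R4 + (11/5)·R1: [0, 21/5, 49/5]
R3 ← R3 − (9/5)·R2: [0, 0, 24/5]
R4 ← R4 + (21/5)·R2: [0, 0, -56/5]
R4 ← R4 + (7/3)·R3: [0, 0, 0]
Echelon form has 3 nonzero rows, so rank(C) = 3.

3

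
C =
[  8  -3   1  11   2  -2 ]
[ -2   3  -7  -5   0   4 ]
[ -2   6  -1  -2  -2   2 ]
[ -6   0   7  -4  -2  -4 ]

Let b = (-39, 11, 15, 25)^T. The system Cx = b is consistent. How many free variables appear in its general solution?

Row reduce the augmented matrix [C | b].
R2 ← R2 + (1/4)·R1: [0, 9/4, -27/4, -9/4, 1/2, 7/2, 5/4]
R3 ← R3 + (1/4)·R1: [0, 21/4, -3/4, 3/4, -3/2, 3/2, 21/4]
R4 ← R4 + (3/4)·R1: [0, -9/4, 31/4, 17/4, -1/2, -11/2, -17/4]
R3 ← R3 − (7/3)·R2: [0, 0, 15, 6, -8/3, -20/3, 7/3]
R4 ← R4 + R2: [0, 0, 1, 2, 0, -2, -3]
R4 ← R4 − (1/15)·R3: [0, 0, 0, 8/5, 8/45, -14/9, -142/45]
The echelon form has 4 nonzero rows, and every pivot lies in the first 6 columns, so rank(C) = rank([C|b]) = 4.
The system is consistent.
Free variables = (unknowns) − (rank) = 6 − 4 = 2.

2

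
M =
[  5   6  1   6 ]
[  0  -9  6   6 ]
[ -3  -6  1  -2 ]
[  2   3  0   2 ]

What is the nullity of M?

2

Row reduce to echelon form.
R3 ← R3 + (3/5)·R1: [0, -12/5, 8/5, 8/5]
R4 ← R4 − (2/5)·R1: [0, 3/5, -2/5, -2/5]
R3 ← R3 − (4/15)·R2: [0, 0, 0, 0]
R4 ← R4 + (1/15)·R2: [0, 0, 0, 0]
2 nonzero rows, so rank(M) = 2.
M has 4 columns; by rank–nullity, nullity = 4 − 2 = 2.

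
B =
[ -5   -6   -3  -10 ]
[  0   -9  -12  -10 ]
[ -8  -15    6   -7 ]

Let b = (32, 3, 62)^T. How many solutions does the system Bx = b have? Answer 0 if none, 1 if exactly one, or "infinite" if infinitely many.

Row reduce the augmented matrix [B | b].
R3 ← R3 − (8/5)·R1: [0, -27/5, 54/5, 9, 54/5]
R3 ← R3 − (3/5)·R2: [0, 0, 18, 15, 9]
The echelon form has 3 nonzero rows, and every pivot lies in the first 4 columns, so rank(B) = rank([B|b]) = 3.
The system is consistent.
rank = 3 < 4 unknowns, so there are infinitely many solutions.

infinite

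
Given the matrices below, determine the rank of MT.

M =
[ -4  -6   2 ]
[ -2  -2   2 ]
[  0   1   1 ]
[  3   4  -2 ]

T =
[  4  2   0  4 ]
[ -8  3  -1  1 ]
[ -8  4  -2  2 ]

First compute MT:
[[ 16, -18,   2, -18],
 [ -8,  -2,  -2,  -6],
 [-16,   7,  -3,   3],
 [ -4,  10,   0,  12]]
Now row reduce the product.
R2 ← R2 + (1/2)·R1: [0, -11, -1, -15]
R3 ← R3 + R1: [0, -11, -1, -15]
R4 ← R4 + (1/4)·R1: [0, 11/2, 1/2, 15/2]
R3 ← R3 − R2: [0, 0, 0, 0]
R4 ← R4 + (1/2)·R2: [0, 0, 0, 0]
2 nonzero rows, so rank(MT) = 2.

2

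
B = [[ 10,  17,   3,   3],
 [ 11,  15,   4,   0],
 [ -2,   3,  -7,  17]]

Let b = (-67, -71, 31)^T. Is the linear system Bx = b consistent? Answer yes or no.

Row reduce the augmented matrix [B | b].
R2 ← R2 − (11/10)·R1: [0, -37/10, 7/10, -33/10, 27/10]
R3 ← R3 + (1/5)·R1: [0, 32/5, -32/5, 88/5, 88/5]
R3 ← R3 + (64/37)·R2: [0, 0, -192/37, 440/37, 824/37]
The echelon form has 3 nonzero rows, and every pivot lies in the first 4 columns, so rank(B) = rank([B|b]) = 3.
The system is consistent.

yes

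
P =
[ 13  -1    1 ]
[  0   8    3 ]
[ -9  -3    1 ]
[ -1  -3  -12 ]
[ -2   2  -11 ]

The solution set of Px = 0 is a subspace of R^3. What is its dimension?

Row reduce to echelon form.
R3 ← R3 + (9/13)·R1: [0, -48/13, 22/13]
R4 ← R4 + (1/13)·R1: [0, -40/13, -155/13]
R5 ← R5 + (2/13)·R1: [0, 24/13, -141/13]
R3 ← R3 + (6/13)·R2: [0, 0, 40/13]
R4 ← R4 + (5/13)·R2: [0, 0, -140/13]
R5 ← R5 − (3/13)·R2: [0, 0, -150/13]
R4 ← R4 + (7/2)·R3: [0, 0, 0]
R5 ← R5 + (15/4)·R3: [0, 0, 0]
3 nonzero rows, so rank(P) = 3.
P has 3 columns; by rank–nullity, nullity = 3 − 3 = 0.

0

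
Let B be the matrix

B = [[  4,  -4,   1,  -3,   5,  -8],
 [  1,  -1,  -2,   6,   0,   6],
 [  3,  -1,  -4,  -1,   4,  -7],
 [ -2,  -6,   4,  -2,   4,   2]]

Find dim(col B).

4

Row reduce to echelon form.
R2 ← R2 − (1/4)·R1: [0, 0, -9/4, 27/4, -5/4, 8]
R3 ← R3 − (3/4)·R1: [0, 2, -19/4, 5/4, 1/4, -1]
R4 ← R4 + (1/2)·R1: [0, -8, 9/2, -7/2, 13/2, -2]
Swap R2 ↔ R3
R4 ← R4 + (4)·R2: [0, 0, -29/2, 3/2, 15/2, -6]
R4 ← R4 − (58/9)·R3: [0, 0, 0, -42, 140/9, -518/9]
Echelon form has 4 nonzero rows, so rank(B) = 4.
The column space has dimension equal to the rank: 4.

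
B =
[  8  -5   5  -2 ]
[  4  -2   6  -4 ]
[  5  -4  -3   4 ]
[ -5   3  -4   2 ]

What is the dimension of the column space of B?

Row reduce to echelon form.
R2 ← R2 − (1/2)·R1: [0, 1/2, 7/2, -3]
R3 ← R3 − (5/8)·R1: [0, -7/8, -49/8, 21/4]
R4 ← R4 + (5/8)·R1: [0, -1/8, -7/8, 3/4]
R3 ← R3 + (7/4)·R2: [0, 0, 0, 0]
R4 ← R4 + (1/4)·R2: [0, 0, 0, 0]
Echelon form has 2 nonzero rows, so rank(B) = 2.
The column space has dimension equal to the rank: 2.

2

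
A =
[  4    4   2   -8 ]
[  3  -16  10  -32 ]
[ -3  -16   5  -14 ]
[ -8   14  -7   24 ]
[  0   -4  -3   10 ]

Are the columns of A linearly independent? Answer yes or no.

no

Row reduce A to echelon form.
R2 ← R2 − (3/4)·R1: [0, -19, 17/2, -26]
R3 ← R3 + (3/4)·R1: [0, -13, 13/2, -20]
R4 ← R4 + (2)·R1: [0, 22, -3, 8]
R3 ← R3 − (13/19)·R2: [0, 0, 13/19, -42/19]
R4 ← R4 + (22/19)·R2: [0, 0, 130/19, -420/19]
R5 ← R5 − (4/19)·R2: [0, 0, -91/19, 294/19]
R4 ← R4 − (10)·R3: [0, 0, 0, 0]
R5 ← R5 + (7)·R3: [0, 0, 0, 0]
3 pivots among 4 columns.
Only 3 < 4 pivot columns, so the columns are linearly dependent.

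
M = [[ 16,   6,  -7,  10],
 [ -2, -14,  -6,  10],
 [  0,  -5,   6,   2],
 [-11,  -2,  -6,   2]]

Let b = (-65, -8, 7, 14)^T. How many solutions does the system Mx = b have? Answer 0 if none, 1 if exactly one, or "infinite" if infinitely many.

1

Row reduce the augmented matrix [M | b].
R2 ← R2 + (1/8)·R1: [0, -53/4, -55/8, 45/4, -129/8]
R4 ← R4 + (11/16)·R1: [0, 17/8, -173/16, 71/8, -491/16]
R3 ← R3 − (20/53)·R2: [0, 0, 911/106, -119/53, 1387/106]
R4 ← R4 + (17/106)·R2: [0, 0, -1263/106, 566/53, -3527/106]
R4 ← R4 + (1263/911)·R3: [0, 0, 0, 6893/911, -13786/911]
The echelon form has 4 nonzero rows, and every pivot lies in the first 4 columns, so rank(M) = rank([M|b]) = 4.
The system is consistent.
rank = 4 = number of unknowns, so the solution is unique.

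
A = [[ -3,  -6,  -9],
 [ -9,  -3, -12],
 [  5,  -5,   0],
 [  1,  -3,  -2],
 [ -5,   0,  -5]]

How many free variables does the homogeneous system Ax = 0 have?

1

Row reduce to echelon form.
R2 ← R2 − (3)·R1: [0, 15, 15]
R3 ← R3 + (5/3)·R1: [0, -15, -15]
R4 ← R4 + (1/3)·R1: [0, -5, -5]
R5 ← R5 − (5/3)·R1: [0, 10, 10]
R3 ← R3 + R2: [0, 0, 0]
R4 ← R4 + (1/3)·R2: [0, 0, 0]
R5 ← R5 − (2/3)·R2: [0, 0, 0]
2 nonzero rows, so rank(A) = 2.
A has 3 columns; by rank–nullity, nullity = 3 − 2 = 1.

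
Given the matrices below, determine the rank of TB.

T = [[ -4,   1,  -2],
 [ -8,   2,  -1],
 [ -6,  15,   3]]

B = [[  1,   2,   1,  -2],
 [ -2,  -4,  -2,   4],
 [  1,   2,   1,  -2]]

1

First compute TB:
[[ -8, -16,  -8,  16],
 [-13, -26, -13,  26],
 [-33, -66, -33,  66]]
Now row reduce the product.
R2 ← R2 − (13/8)·R1: [0, 0, 0, 0]
R3 ← R3 − (33/8)·R1: [0, 0, 0, 0]
1 nonzero row, so rank(TB) = 1.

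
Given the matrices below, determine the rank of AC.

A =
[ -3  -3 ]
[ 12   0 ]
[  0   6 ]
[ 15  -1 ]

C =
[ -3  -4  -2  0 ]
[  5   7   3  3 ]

First compute AC:
[[ -6,  -9,  -3,  -9],
 [-36, -48, -24,   0],
 [ 30,  42,  18,  18],
 [-50, -67, -33,  -3]]
Now row reduce the product.
R2 ← R2 − (6)·R1: [0, 6, -6, 54]
R3 ← R3 + (5)·R1: [0, -3, 3, -27]
R4 ← R4 − (25/3)·R1: [0, 8, -8, 72]
R3 ← R3 + (1/2)·R2: [0, 0, 0, 0]
R4 ← R4 − (4/3)·R2: [0, 0, 0, 0]
2 nonzero rows, so rank(AC) = 2.

2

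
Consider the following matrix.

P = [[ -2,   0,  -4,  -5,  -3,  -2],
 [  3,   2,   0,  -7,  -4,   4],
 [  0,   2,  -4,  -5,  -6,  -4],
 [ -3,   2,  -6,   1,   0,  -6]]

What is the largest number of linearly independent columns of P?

4

Row reduce to echelon form.
R2 ← R2 + (3/2)·R1: [0, 2, -6, -29/2, -17/2, 1]
R4 ← R4 − (3/2)·R1: [0, 2, 0, 17/2, 9/2, -3]
R3 ← R3 − R2: [0, 0, 2, 19/2, 5/2, -5]
R4 ← R4 − R2: [0, 0, 6, 23, 13, -4]
R4 ← R4 − (3)·R3: [0, 0, 0, -11/2, 11/2, 11]
Echelon form has 4 nonzero rows, so rank(P) = 4.
The rank gives the maximum number of linearly independent columns: 4.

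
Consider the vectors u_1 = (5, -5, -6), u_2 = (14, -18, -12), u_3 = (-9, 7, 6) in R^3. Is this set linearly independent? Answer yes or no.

yes

Form the matrix with these vectors as rows and row reduce.
R2 ← R2 − (14/5)·R1: [0, -4, 24/5]
R3 ← R3 + (9/5)·R1: [0, -2, -24/5]
R3 ← R3 − (1/2)·R2: [0, 0, -36/5]
3 nonzero rows, so the 3 vectors span a space of dimension 3.
Since 3 = 3, the vectors are linearly independent.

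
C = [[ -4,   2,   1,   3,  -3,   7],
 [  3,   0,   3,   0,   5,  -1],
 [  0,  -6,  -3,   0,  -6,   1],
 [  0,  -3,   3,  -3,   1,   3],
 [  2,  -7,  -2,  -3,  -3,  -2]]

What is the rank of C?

4

Row reduce to echelon form.
R2 ← R2 + (3/4)·R1: [0, 3/2, 15/4, 9/4, 11/4, 17/4]
R5 ← R5 + (1/2)·R1: [0, -6, -3/2, -3/2, -9/2, 3/2]
R3 ← R3 + (4)·R2: [0, 0, 12, 9, 5, 18]
R4 ← R4 + (2)·R2: [0, 0, 21/2, 3/2, 13/2, 23/2]
R5 ← R5 + (4)·R2: [0, 0, 27/2, 15/2, 13/2, 37/2]
R4 ← R4 − (7/8)·R3: [0, 0, 0, -51/8, 17/8, -17/4]
R5 ← R5 − (9/8)·R3: [0, 0, 0, -21/8, 7/8, -7/4]
R5 ← R5 − (7/17)·R4: [0, 0, 0, 0, 0, 0]
Echelon form has 4 nonzero rows, so rank(C) = 4.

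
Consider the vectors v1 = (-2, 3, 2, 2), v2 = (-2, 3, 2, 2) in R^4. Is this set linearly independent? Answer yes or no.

no

Form the matrix with these vectors as rows and row reduce.
R2 ← R2 − R1: [0, 0, 0, 0]
1 nonzero row, so the 2 vectors span a space of dimension 1.
Since 1 < 2, the vectors are linearly dependent.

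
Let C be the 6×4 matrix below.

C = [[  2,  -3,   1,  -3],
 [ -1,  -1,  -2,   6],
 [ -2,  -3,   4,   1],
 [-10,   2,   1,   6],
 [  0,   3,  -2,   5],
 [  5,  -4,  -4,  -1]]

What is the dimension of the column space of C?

4

Row reduce to echelon form.
R2 ← R2 + (1/2)·R1: [0, -5/2, -3/2, 9/2]
R3 ← R3 + R1: [0, -6, 5, -2]
R4 ← R4 + (5)·R1: [0, -13, 6, -9]
R6 ← R6 − (5/2)·R1: [0, 7/2, -13/2, 13/2]
R3 ← R3 − (12/5)·R2: [0, 0, 43/5, -64/5]
R4 ← R4 − (26/5)·R2: [0, 0, 69/5, -162/5]
R5 ← R5 + (6/5)·R2: [0, 0, -19/5, 52/5]
R6 ← R6 + (7/5)·R2: [0, 0, -43/5, 64/5]
R4 ← R4 − (69/43)·R3: [0, 0, 0, -510/43]
R5 ← R5 + (19/43)·R3: [0, 0, 0, 204/43]
R6 ← R6 + R3: [0, 0, 0, 0]
R5 ← R5 + (2/5)·R4: [0, 0, 0, 0]
Echelon form has 4 nonzero rows, so rank(C) = 4.
The column space has dimension equal to the rank: 4.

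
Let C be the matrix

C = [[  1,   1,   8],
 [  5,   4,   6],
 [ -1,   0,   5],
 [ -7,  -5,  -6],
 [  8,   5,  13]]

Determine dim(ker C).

0

Row reduce to echelon form.
R2 ← R2 − (5)·R1: [0, -1, -34]
R3 ← R3 + R1: [0, 1, 13]
R4 ← R4 + (7)·R1: [0, 2, 50]
R5 ← R5 − (8)·R1: [0, -3, -51]
R3 ← R3 + R2: [0, 0, -21]
R4 ← R4 + (2)·R2: [0, 0, -18]
R5 ← R5 − (3)·R2: [0, 0, 51]
R4 ← R4 − (6/7)·R3: [0, 0, 0]
R5 ← R5 + (17/7)·R3: [0, 0, 0]
3 nonzero rows, so rank(C) = 3.
C has 3 columns; by rank–nullity, nullity = 3 − 3 = 0.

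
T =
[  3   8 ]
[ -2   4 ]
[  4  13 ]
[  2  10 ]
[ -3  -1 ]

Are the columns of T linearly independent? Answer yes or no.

yes

Row reduce T to echelon form.
R2 ← R2 + (2/3)·R1: [0, 28/3]
R3 ← R3 − (4/3)·R1: [0, 7/3]
R4 ← R4 − (2/3)·R1: [0, 14/3]
R5 ← R5 + R1: [0, 7]
R3 ← R3 − (1/4)·R2: [0, 0]
R4 ← R4 − (1/2)·R2: [0, 0]
R5 ← R5 − (3/4)·R2: [0, 0]
2 pivots among 2 columns.
Every column is a pivot column, so the columns are linearly independent.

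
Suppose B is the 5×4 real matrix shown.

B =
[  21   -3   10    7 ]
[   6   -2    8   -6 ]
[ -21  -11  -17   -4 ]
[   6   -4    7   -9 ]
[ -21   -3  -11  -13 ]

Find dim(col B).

4

Row reduce to echelon form.
R2 ← R2 − (2/7)·R1: [0, -8/7, 36/7, -8]
R3 ← R3 + R1: [0, -14, -7, 3]
R4 ← R4 − (2/7)·R1: [0, -22/7, 29/7, -11]
R5 ← R5 + R1: [0, -6, -1, -6]
R3 ← R3 − (49/4)·R2: [0, 0, -70, 101]
R4 ← R4 − (11/4)·R2: [0, 0, -10, 11]
R5 ← R5 − (21/4)·R2: [0, 0, -28, 36]
R4 ← R4 − (1/7)·R3: [0, 0, 0, -24/7]
R5 ← R5 − (2/5)·R3: [0, 0, 0, -22/5]
R5 ← R5 − (77/60)·R4: [0, 0, 0, 0]
Echelon form has 4 nonzero rows, so rank(B) = 4.
The column space has dimension equal to the rank: 4.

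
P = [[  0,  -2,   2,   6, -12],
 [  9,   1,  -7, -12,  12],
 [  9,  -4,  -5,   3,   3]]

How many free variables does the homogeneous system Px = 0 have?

2

Row reduce to echelon form.
Swap R1 ↔ R2
R3 ← R3 − R1: [0, -5, 2, 15, -9]
R3 ← R3 − (5/2)·R2: [0, 0, -3, 0, 21]
3 nonzero rows, so rank(P) = 3.
P has 5 columns; by rank–nullity, nullity = 5 − 3 = 2.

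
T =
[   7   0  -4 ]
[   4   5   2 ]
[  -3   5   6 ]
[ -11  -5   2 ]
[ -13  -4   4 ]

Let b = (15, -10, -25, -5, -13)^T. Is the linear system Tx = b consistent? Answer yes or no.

Row reduce the augmented matrix [T | b].
R2 ← R2 − (4/7)·R1: [0, 5, 30/7, -130/7]
R3 ← R3 + (3/7)·R1: [0, 5, 30/7, -130/7]
R4 ← R4 + (11/7)·R1: [0, -5, -30/7, 130/7]
R5 ← R5 + (13/7)·R1: [0, -4, -24/7, 104/7]
R3 ← R3 − R2: [0, 0, 0, 0]
R4 ← R4 + R2: [0, 0, 0, 0]
R5 ← R5 + (4/5)·R2: [0, 0, 0, 0]
The echelon form has 2 nonzero rows, and every pivot lies in the first 3 columns, so rank(T) = rank([T|b]) = 2.
The system is consistent.

yes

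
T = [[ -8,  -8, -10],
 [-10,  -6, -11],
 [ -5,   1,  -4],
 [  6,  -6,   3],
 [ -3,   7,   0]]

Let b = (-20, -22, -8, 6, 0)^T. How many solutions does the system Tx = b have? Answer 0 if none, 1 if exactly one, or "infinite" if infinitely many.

Row reduce the augmented matrix [T | b].
R2 ← R2 − (5/4)·R1: [0, 4, 3/2, 3]
R3 ← R3 − (5/8)·R1: [0, 6, 9/4, 9/2]
R4 ← R4 + (3/4)·R1: [0, -12, -9/2, -9]
R5 ← R5 − (3/8)·R1: [0, 10, 15/4, 15/2]
R3 ← R3 − (3/2)·R2: [0, 0, 0, 0]
R4 ← R4 + (3)·R2: [0, 0, 0, 0]
R5 ← R5 − (5/2)·R2: [0, 0, 0, 0]
The echelon form has 2 nonzero rows, and every pivot lies in the first 3 columns, so rank(T) = rank([T|b]) = 2.
The system is consistent.
rank = 2 < 3 unknowns, so there are infinitely many solutions.

infinite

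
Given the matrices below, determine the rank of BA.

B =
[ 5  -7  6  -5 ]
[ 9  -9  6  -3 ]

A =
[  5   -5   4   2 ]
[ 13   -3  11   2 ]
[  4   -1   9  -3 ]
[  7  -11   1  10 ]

First compute BA:
[[-77,  45,  -8, -72],
 [-69,   9, -12, -48]]
Now row reduce the product.
R2 ← R2 − (69/77)·R1: [0, -2412/77, -372/77, 1272/77]
2 nonzero rows, so rank(BA) = 2.

2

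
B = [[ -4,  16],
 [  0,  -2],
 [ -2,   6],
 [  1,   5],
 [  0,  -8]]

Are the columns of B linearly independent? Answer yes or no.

yes

Row reduce B to echelon form.
R3 ← R3 − (1/2)·R1: [0, -2]
R4 ← R4 + (1/4)·R1: [0, 9]
R3 ← R3 − R2: [0, 0]
R4 ← R4 + (9/2)·R2: [0, 0]
R5 ← R5 − (4)·R2: [0, 0]
2 pivots among 2 columns.
Every column is a pivot column, so the columns are linearly independent.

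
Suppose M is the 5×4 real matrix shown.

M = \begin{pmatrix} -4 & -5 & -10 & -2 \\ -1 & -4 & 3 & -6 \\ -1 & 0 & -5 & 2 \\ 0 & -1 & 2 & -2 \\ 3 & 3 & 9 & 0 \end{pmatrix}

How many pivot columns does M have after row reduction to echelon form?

2

Row reduce to echelon form.
R2 ← R2 − (1/4)·R1: [0, -11/4, 11/2, -11/2]
R3 ← R3 − (1/4)·R1: [0, 5/4, -5/2, 5/2]
R5 ← R5 + (3/4)·R1: [0, -3/4, 3/2, -3/2]
R3 ← R3 + (5/11)·R2: [0, 0, 0, 0]
R4 ← R4 − (4/11)·R2: [0, 0, 0, 0]
R5 ← R5 − (3/11)·R2: [0, 0, 0, 0]
Echelon form has 2 nonzero rows, so rank(M) = 2.
Each nonzero row contributes one pivot column: 2 pivot columns.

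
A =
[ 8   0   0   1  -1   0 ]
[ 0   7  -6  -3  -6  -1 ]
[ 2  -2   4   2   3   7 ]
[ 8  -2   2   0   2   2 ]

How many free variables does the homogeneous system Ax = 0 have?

2

Row reduce to echelon form.
R3 ← R3 − (1/4)·R1: [0, -2, 4, 7/4, 13/4, 7]
R4 ← R4 − R1: [0, -2, 2, -1, 3, 2]
R3 ← R3 + (2/7)·R2: [0, 0, 16/7, 25/28, 43/28, 47/7]
R4 ← R4 + (2/7)·R2: [0, 0, 2/7, -13/7, 9/7, 12/7]
R4 ← R4 − (1/8)·R3: [0, 0, 0, -63/32, 35/32, 7/8]
4 nonzero rows, so rank(A) = 4.
A has 6 columns; by rank–nullity, nullity = 6 − 4 = 2.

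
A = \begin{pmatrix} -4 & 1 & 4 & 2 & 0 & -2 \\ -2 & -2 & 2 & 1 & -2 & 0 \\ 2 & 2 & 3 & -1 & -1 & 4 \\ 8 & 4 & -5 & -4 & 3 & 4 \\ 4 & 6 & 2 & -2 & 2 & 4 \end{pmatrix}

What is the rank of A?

Row reduce to echelon form.
R2 ← R2 − (1/2)·R1: [0, -5/2, 0, 0, -2, 1]
R3 ← R3 + (1/2)·R1: [0, 5/2, 5, 0, -1, 3]
R4 ← R4 + (2)·R1: [0, 6, 3, 0, 3, 0]
R5 ← R5 + R1: [0, 7, 6, 0, 2, 2]
R3 ← R3 + R2: [0, 0, 5, 0, -3, 4]
R4 ← R4 + (12/5)·R2: [0, 0, 3, 0, -9/5, 12/5]
R5 ← R5 + (14/5)·R2: [0, 0, 6, 0, -18/5, 24/5]
R4 ← R4 − (3/5)·R3: [0, 0, 0, 0, 0, 0]
R5 ← R5 − (6/5)·R3: [0, 0, 0, 0, 0, 0]
Echelon form has 3 nonzero rows, so rank(A) = 3.

3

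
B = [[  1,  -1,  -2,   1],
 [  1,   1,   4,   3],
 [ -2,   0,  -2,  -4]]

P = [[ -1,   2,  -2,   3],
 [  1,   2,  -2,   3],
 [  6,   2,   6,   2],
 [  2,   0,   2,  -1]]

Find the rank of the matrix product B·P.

First compute BP:
[[-12,  -4, -10,  -5],
 [ 30,  12,  26,  11],
 [-18,  -8, -16,  -6]]
Now row reduce the product.
R2 ← R2 + (5/2)·R1: [0, 2, 1, -3/2]
R3 ← R3 − (3/2)·R1: [0, -2, -1, 3/2]
R3 ← R3 + R2: [0, 0, 0, 0]
2 nonzero rows, so rank(BP) = 2.

2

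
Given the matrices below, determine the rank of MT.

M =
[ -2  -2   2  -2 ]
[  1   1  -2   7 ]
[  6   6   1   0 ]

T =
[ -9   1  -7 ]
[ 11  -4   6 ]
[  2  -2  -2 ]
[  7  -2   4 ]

First compute MT:
[[-14,   6, -10],
 [ 47, -13,  31],
 [ 14, -20,  -8]]
Now row reduce the product.
R2 ← R2 + (47/14)·R1: [0, 50/7, -18/7]
R3 ← R3 + R1: [0, -14, -18]
R3 ← R3 + (49/25)·R2: [0, 0, -576/25]
3 nonzero rows, so rank(MT) = 3.

3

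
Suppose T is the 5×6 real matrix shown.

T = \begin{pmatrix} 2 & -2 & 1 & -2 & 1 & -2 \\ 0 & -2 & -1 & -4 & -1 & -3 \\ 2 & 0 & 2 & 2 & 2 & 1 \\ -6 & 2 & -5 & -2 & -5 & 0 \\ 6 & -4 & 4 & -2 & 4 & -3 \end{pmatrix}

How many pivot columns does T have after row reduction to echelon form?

2

Row reduce to echelon form.
R3 ← R3 − R1: [0, 2, 1, 4, 1, 3]
R4 ← R4 + (3)·R1: [0, -4, -2, -8, -2, -6]
R5 ← R5 − (3)·R1: [0, 2, 1, 4, 1, 3]
R3 ← R3 + R2: [0, 0, 0, 0, 0, 0]
R4 ← R4 − (2)·R2: [0, 0, 0, 0, 0, 0]
R5 ← R5 + R2: [0, 0, 0, 0, 0, 0]
Echelon form has 2 nonzero rows, so rank(T) = 2.
Each nonzero row contributes one pivot column: 2 pivot columns.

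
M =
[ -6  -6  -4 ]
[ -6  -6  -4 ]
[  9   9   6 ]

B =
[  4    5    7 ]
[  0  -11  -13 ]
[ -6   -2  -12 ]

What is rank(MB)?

First compute MB:
[[  0,  44,  84],
 [  0,  44,  84],
 [  0, -66, -126]]
Now row reduce the product.
R2 ← R2 − R1: [0, 0, 0]
R3 ← R3 + (3/2)·R1: [0, 0, 0]
1 nonzero row, so rank(MB) = 1.

1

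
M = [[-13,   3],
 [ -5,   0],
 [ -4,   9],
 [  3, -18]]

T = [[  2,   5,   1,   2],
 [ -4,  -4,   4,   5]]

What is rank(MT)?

2

First compute MT:
[[-38, -77,  -1, -11],
 [-10, -25,  -5, -10],
 [-44, -56,  32,  37],
 [ 78,  87, -69, -84]]
Now row reduce the product.
R2 ← R2 − (5/19)·R1: [0, -90/19, -90/19, -135/19]
R3 ← R3 − (22/19)·R1: [0, 630/19, 630/19, 945/19]
R4 ← R4 + (39/19)·R1: [0, -1350/19, -1350/19, -2025/19]
R3 ← R3 + (7)·R2: [0, 0, 0, 0]
R4 ← R4 − (15)·R2: [0, 0, 0, 0]
2 nonzero rows, so rank(MT) = 2.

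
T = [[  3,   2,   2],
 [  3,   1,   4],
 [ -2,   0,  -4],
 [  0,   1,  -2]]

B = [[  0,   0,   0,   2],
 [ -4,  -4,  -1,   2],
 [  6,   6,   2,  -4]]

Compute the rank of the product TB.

2

First compute TB:
[[  4,   4,   2,   2],
 [ 20,  20,   7,  -8],
 [-24, -24,  -8,  12],
 [-16, -16,  -5,  10]]
Now row reduce the product.
R2 ← R2 − (5)·R1: [0, 0, -3, -18]
R3 ← R3 + (6)·R1: [0, 0, 4, 24]
R4 ← R4 + (4)·R1: [0, 0, 3, 18]
R3 ← R3 + (4/3)·R2: [0, 0, 0, 0]
R4 ← R4 + R2: [0, 0, 0, 0]
2 nonzero rows, so rank(TB) = 2.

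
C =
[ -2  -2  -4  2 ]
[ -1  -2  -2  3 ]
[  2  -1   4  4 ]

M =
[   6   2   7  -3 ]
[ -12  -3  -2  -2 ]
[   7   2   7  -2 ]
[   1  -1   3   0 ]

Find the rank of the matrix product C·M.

First compute CM:
[[-14,  -8, -32,  18],
 [  7,  -3,  -8,  11],
 [ 56,  11,  56, -12]]
Now row reduce the product.
R2 ← R2 + (1/2)·R1: [0, -7, -24, 20]
R3 ← R3 + (4)·R1: [0, -21, -72, 60]
R3 ← R3 − (3)·R2: [0, 0, 0, 0]
2 nonzero rows, so rank(CM) = 2.

2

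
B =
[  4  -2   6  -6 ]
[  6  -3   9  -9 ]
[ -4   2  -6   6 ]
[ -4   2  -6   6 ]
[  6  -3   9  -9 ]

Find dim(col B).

1

Row reduce to echelon form.
R2 ← R2 − (3/2)·R1: [0, 0, 0, 0]
R3 ← R3 + R1: [0, 0, 0, 0]
R4 ← R4 + R1: [0, 0, 0, 0]
R5 ← R5 − (3/2)·R1: [0, 0, 0, 0]
Echelon form has 1 nonzero row, so rank(B) = 1.
The column space has dimension equal to the rank: 1.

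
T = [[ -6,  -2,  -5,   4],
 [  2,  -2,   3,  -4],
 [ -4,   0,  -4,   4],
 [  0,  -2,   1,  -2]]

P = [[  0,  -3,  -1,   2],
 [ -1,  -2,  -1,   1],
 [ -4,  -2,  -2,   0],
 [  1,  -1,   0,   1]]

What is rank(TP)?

First compute TP:
[[ 26,  28,  18, -10],
 [-14,  -4,  -6,  -2],
 [ 20,  16,  12,  -4],
 [ -4,   4,   0,  -4]]
Now row reduce the product.
R2 ← R2 + (7/13)·R1: [0, 144/13, 48/13, -96/13]
R3 ← R3 − (10/13)·R1: [0, -72/13, -24/13, 48/13]
R4 ← R4 + (2/13)·R1: [0, 108/13, 36/13, -72/13]
R3 ← R3 + (1/2)·R2: [0, 0, 0, 0]
R4 ← R4 − (3/4)·R2: [0, 0, 0, 0]
2 nonzero rows, so rank(TP) = 2.

2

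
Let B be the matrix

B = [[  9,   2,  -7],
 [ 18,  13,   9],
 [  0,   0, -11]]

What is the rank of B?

3

Row reduce to echelon form.
R2 ← R2 − (2)·R1: [0, 9, 23]
Echelon form has 3 nonzero rows, so rank(B) = 3.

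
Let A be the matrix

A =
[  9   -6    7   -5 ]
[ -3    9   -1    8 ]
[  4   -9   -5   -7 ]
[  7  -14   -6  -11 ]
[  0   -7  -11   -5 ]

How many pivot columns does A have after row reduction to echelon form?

3

Row reduce to echelon form.
R2 ← R2 + (1/3)·R1: [0, 7, 4/3, 19/3]
R3 ← R3 − (4/9)·R1: [0, -19/3, -73/9, -43/9]
R4 ← R4 − (7/9)·R1: [0, -28/3, -103/9, -64/9]
R3 ← R3 + (19/21)·R2: [0, 0, -145/21, 20/21]
R4 ← R4 + (4/3)·R2: [0, 0, -29/3, 4/3]
R5 ← R5 + R2: [0, 0, -29/3, 4/3]
R4 ← R4 − (7/5)·R3: [0, 0, 0, 0]
R5 ← R5 − (7/5)·R3: [0, 0, 0, 0]
Echelon form has 3 nonzero rows, so rank(A) = 3.
Each nonzero row contributes one pivot column: 3 pivot columns.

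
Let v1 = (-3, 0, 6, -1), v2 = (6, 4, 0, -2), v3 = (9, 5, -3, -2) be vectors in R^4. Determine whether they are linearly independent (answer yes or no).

Form the matrix with these vectors as rows and row reduce.
R2 ← R2 + (2)·R1: [0, 4, 12, -4]
R3 ← R3 + (3)·R1: [0, 5, 15, -5]
R3 ← R3 − (5/4)·R2: [0, 0, 0, 0]
2 nonzero rows, so the 3 vectors span a space of dimension 2.
Since 2 < 3, the vectors are linearly dependent.

no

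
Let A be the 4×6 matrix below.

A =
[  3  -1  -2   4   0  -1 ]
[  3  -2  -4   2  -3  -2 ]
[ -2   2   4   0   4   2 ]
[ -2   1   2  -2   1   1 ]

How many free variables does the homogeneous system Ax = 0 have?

Row reduce to echelon form.
R2 ← R2 − R1: [0, -1, -2, -2, -3, -1]
R3 ← R3 + (2/3)·R1: [0, 4/3, 8/3, 8/3, 4, 4/3]
R4 ← R4 + (2/3)·R1: [0, 1/3, 2/3, 2/3, 1, 1/3]
R3 ← R3 + (4/3)·R2: [0, 0, 0, 0, 0, 0]
R4 ← R4 + (1/3)·R2: [0, 0, 0, 0, 0, 0]
2 nonzero rows, so rank(A) = 2.
A has 6 columns; by rank–nullity, nullity = 6 − 2 = 4.

4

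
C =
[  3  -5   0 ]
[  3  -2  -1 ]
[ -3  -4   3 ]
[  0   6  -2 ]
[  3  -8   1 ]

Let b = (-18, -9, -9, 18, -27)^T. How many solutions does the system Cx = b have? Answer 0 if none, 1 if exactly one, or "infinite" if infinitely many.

infinite

Row reduce the augmented matrix [C | b].
R2 ← R2 − R1: [0, 3, -1, 9]
R3 ← R3 + R1: [0, -9, 3, -27]
R5 ← R5 − R1: [0, -3, 1, -9]
R3 ← R3 + (3)·R2: [0, 0, 0, 0]
R4 ← R4 − (2)·R2: [0, 0, 0, 0]
R5 ← R5 + R2: [0, 0, 0, 0]
The echelon form has 2 nonzero rows, and every pivot lies in the first 3 columns, so rank(C) = rank([C|b]) = 2.
The system is consistent.
rank = 2 < 3 unknowns, so there are infinitely many solutions.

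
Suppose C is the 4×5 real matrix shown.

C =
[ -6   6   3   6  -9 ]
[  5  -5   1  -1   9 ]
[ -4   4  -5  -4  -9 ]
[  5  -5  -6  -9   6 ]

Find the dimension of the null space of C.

Row reduce to echelon form.
R2 ← R2 + (5/6)·R1: [0, 0, 7/2, 4, 3/2]
R3 ← R3 − (2/3)·R1: [0, 0, -7, -8, -3]
R4 ← R4 + (5/6)·R1: [0, 0, -7/2, -4, -3/2]
R3 ← R3 + (2)·R2: [0, 0, 0, 0, 0]
R4 ← R4 + R2: [0, 0, 0, 0, 0]
2 nonzero rows, so rank(C) = 2.
C has 5 columns; by rank–nullity, nullity = 5 − 2 = 3.

3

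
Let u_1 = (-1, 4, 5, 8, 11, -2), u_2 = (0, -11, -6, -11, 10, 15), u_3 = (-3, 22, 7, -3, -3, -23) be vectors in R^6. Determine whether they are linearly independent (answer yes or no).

Form the matrix with these vectors as rows and row reduce.
R3 ← R3 − (3)·R1: [0, 10, -8, -27, -36, -17]
R3 ← R3 + (10/11)·R2: [0, 0, -148/11, -37, -296/11, -37/11]
3 nonzero rows, so the 3 vectors span a space of dimension 3.
Since 3 = 3, the vectors are linearly independent.

yes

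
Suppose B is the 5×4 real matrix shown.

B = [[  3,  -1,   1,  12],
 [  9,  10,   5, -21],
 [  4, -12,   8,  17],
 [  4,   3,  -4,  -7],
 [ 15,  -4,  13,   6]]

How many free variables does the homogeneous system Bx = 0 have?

0

Row reduce to echelon form.
R2 ← R2 − (3)·R1: [0, 13, 2, -57]
R3 ← R3 − (4/3)·R1: [0, -32/3, 20/3, 1]
R4 ← R4 − (4/3)·R1: [0, 13/3, -16/3, -23]
R5 ← R5 − (5)·R1: [0, 1, 8, -54]
R3 ← R3 + (32/39)·R2: [0, 0, 108/13, -595/13]
R4 ← R4 − (1/3)·R2: [0, 0, -6, -4]
R5 ← R5 − (1/13)·R2: [0, 0, 102/13, -645/13]
R4 ← R4 + (13/18)·R3: [0, 0, 0, -667/18]
R5 ← R5 − (17/18)·R3: [0, 0, 0, -115/18]
R5 ← R5 − (5/29)·R4: [0, 0, 0, 0]
4 nonzero rows, so rank(B) = 4.
B has 4 columns; by rank–nullity, nullity = 4 − 4 = 0.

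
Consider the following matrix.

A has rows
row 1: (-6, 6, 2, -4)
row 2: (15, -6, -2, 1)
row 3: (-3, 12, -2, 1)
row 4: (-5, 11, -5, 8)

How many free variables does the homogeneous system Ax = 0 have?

Row reduce to echelon form.
R2 ← R2 + (5/2)·R1: [0, 9, 3, -9]
R3 ← R3 − (1/2)·R1: [0, 9, -3, 3]
R4 ← R4 − (5/6)·R1: [0, 6, -20/3, 34/3]
R3 ← R3 − R2: [0, 0, -6, 12]
R4 ← R4 − (2/3)·R2: [0, 0, -26/3, 52/3]
R4 ← R4 − (13/9)·R3: [0, 0, 0, 0]
3 nonzero rows, so rank(A) = 3.
A has 4 columns; by rank–nullity, nullity = 4 − 3 = 1.

1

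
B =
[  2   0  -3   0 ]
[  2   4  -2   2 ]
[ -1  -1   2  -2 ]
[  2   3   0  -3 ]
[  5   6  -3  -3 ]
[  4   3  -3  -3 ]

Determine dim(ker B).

1

Row reduce to echelon form.
R2 ← R2 − R1: [0, 4, 1, 2]
R3 ← R3 + (1/2)·R1: [0, -1, 1/2, -2]
R4 ← R4 − R1: [0, 3, 3, -3]
R5 ← R5 − (5/2)·R1: [0, 6, 9/2, -3]
R6 ← R6 − (2)·R1: [0, 3, 3, -3]
R3 ← R3 + (1/4)·R2: [0, 0, 3/4, -3/2]
R4 ← R4 − (3/4)·R2: [0, 0, 9/4, -9/2]
R5 ← R5 − (3/2)·R2: [0, 0, 3, -6]
R6 ← R6 − (3/4)·R2: [0, 0, 9/4, -9/2]
R4 ← R4 − (3)·R3: [0, 0, 0, 0]
R5 ← R5 − (4)·R3: [0, 0, 0, 0]
R6 ← R6 − (3)·R3: [0, 0, 0, 0]
3 nonzero rows, so rank(B) = 3.
B has 4 columns; by rank–nullity, nullity = 4 − 3 = 1.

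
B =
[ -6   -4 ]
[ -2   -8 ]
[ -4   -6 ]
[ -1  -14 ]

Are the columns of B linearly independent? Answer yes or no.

Row reduce B to echelon form.
R2 ← R2 − (1/3)·R1: [0, -20/3]
R3 ← R3 − (2/3)·R1: [0, -10/3]
R4 ← R4 − (1/6)·R1: [0, -40/3]
R3 ← R3 − (1/2)·R2: [0, 0]
R4 ← R4 − (2)·R2: [0, 0]
2 pivots among 2 columns.
Every column is a pivot column, so the columns are linearly independent.

yes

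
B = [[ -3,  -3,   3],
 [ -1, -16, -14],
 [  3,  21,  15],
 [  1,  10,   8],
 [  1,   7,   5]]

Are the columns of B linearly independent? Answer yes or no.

no

Row reduce B to echelon form.
R2 ← R2 − (1/3)·R1: [0, -15, -15]
R3 ← R3 + R1: [0, 18, 18]
R4 ← R4 + (1/3)·R1: [0, 9, 9]
R5 ← R5 + (1/3)·R1: [0, 6, 6]
R3 ← R3 + (6/5)·R2: [0, 0, 0]
R4 ← R4 + (3/5)·R2: [0, 0, 0]
R5 ← R5 + (2/5)·R2: [0, 0, 0]
2 pivots among 3 columns.
Only 2 < 3 pivot columns, so the columns are linearly dependent.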